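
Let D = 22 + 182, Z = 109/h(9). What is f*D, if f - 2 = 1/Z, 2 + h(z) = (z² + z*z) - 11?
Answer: 74868/109 ≈ 686.86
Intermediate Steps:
h(z) = -13 + 2*z² (h(z) = -2 + ((z² + z*z) - 11) = -2 + ((z² + z²) - 11) = -2 + (2*z² - 11) = -2 + (-11 + 2*z²) = -13 + 2*z²)
Z = 109/149 (Z = 109/(-13 + 2*9²) = 109/(-13 + 2*81) = 109/(-13 + 162) = 109/149 ≈ 0.73154)
f = 367/109 (f = 2 + 1/(109/149) = 2 + 149/109 = 367/109 ≈ 3.3670)
D = 204
f*D = (367/109)*204 = 74868/109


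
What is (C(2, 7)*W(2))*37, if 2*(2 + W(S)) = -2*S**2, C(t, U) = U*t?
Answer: -3108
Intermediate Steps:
W(S) = -2 - S**2 (W(S) = -2 + (-2*S**2)/2 = -2 - S**2)
(C(2, 7)*W(2))*37 = ((7*2)*(-2 - 1*2**2))*37 = (14*(-2 - 1*4))*37 = (14*(-2 - 4))*37 = (14*(-6))*37 = -84*37 = -3108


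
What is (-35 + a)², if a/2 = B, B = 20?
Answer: 25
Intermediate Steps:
a = 40 (a = 2*20 = 40)
(-35 + a)² = (-35 + 40)² = 5² = 25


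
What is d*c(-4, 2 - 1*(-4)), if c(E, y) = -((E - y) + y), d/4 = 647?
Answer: 10352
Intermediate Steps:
d = 2588 (d = 4*647 = 2588)
c(E, y) = -E
d*c(-4, 2 - 1*(-4)) = 2588*(-1*(-4)) = 2588*4 = 10352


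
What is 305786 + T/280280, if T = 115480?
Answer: 2142645389/7007 ≈ 3.0579e+5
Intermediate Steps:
305786 + T/280280 = 305786 + 115480/280280 = 305786 + 115480*(1/280280) = 305786 + 2887/7007 = 2142645389/7007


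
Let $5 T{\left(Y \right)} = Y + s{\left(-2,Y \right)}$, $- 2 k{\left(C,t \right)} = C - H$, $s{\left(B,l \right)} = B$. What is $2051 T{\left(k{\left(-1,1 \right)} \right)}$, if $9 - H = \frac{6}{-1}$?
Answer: $\frac{12306}{5} \approx 2461.2$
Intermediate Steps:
$H = 15$ ($H = 9 - \frac{6}{-1} = 9 - 6 \left(-1\right) = 9 - -6 = 9 + 6 = 15$)
$k{\left(C,t \right)} = \frac{15}{2} - \frac{C}{2}$ ($k{\left(C,t \right)} = - \frac{C - 15}{2} = - \frac{-15 + C}{2} = \frac{15}{2} - \frac{C}{2}$)
$T{\left(Y \right)} = - \frac{2}{5} + \frac{Y}{5}$ ($T{\left(Y \right)} = \frac{Y - 2}{5} = \frac{-2 + Y}{5} = - \frac{2}{5} + \frac{Y}{5}$)
$2051 T{\left(k{\left(-1,1 \right)} \right)} = 2051 \left(- \frac{2}{5} + \frac{\frac{15}{2} - - \frac{1}{2}}{5}\right) = 2051 \left(- \frac{2}{5} + \frac{\frac{15}{2} + \frac{1}{2}}{5}\right) = 2051 \left(- \frac{2}{5} + \frac{1}{5} \cdot 8\right) = 2051 \left(- \frac{2}{5} + \frac{8}{5}\right) = 2051 \cdot \frac{6}{5} = \frac{12306}{5}$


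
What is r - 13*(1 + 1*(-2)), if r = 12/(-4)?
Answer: 10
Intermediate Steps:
r = -3 (r = 12*(-¼) = -3)
r - 13*(1 + 1*(-2)) = -3 - 13*(1 + 1*(-2)) = -3 - 13*(1 - 2) = -3 - 13*(-1) = -3 + 13 = 10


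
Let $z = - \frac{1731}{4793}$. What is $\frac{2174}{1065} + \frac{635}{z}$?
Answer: $- \frac{1079207627}{614505} \approx -1756.2$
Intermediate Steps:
$z = - \frac{1731}{4793}$ ($z = \left(-1731\right) \frac{1}{4793} = - \frac{1731}{4793} \approx -0.36115$)
$\frac{2174}{1065} + \frac{635}{z} = \frac{2174}{1065} + \frac{635}{- \frac{1731}{4793}} = 2174 \cdot \frac{1}{1065} + 635 \left(- \frac{4793}{1731}\right) = \frac{2174}{1065} - \frac{3043555}{1731} = - \frac{1079207627}{614505}$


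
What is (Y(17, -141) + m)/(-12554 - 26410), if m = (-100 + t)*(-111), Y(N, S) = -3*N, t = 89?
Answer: -195/6494 ≈ -0.030028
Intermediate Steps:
m = 1221 (m = (-100 + 89)*(-111) = -11*(-111) = 1221)
(Y(17, -141) + m)/(-12554 - 26410) = (-3*17 + 1221)/(-12554 - 26410) = (-51 + 1221)/(-38964) = 1170*(-1/38964) = -195/6494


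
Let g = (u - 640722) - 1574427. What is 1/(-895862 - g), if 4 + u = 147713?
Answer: 1/1171578 ≈ 8.5355e-7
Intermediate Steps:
u = 147709 (u = -4 + 147713 = 147709)
g = -2067440 (g = (147709 - 640722) - 1574427 = -493013 - 1574427 = -2067440)
1/(-895862 - g) = 1/(-895862 - 1*(-2067440)) = 1/(-895862 + 2067440) = 1/1171578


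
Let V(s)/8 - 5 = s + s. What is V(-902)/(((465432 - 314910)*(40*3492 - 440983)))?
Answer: 7196/22676365083 ≈ 3.1733e-7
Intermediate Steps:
V(s) = 40 + 16*s (V(s) = 40 + 8*(s + s) = 40 + 8*(2*s) = 40 + 16*s)
V(-902)/(((465432 - 314910)*(40*3492 - 440983))) = (40 + 16*(-902))/(((465432 - 314910)*(40*3492 - 440983))) = (40 - 14432)/((150522*(139680 - 440983))) = -14392/(150522*(-301303)) = -14392/(-45352730166) = -14392*(-1/45352730166) = 7196/22676365083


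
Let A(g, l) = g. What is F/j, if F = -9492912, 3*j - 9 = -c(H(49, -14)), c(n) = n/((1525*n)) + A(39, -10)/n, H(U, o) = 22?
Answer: -955461592800/242453 ≈ -3.9408e+6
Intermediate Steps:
c(n) = 1/1525 + 39/n (c(n) = n/((1525*n)) + 39/n = n*(1/(1525*n)) + 39/n = 1/1525 + 39/n)
j = 242453/100650 (j = 3 + (-(59475 + 22)/(1525*22))/3 = 3 + (-59497/(1525*22))/3 = 3 + (-1*59497/33550)/3 = 3 + (⅓)*(-59497/33550) = 3 - 59497/100650 = 242453/100650 ≈ 2.4089)
F/j = -9492912/242453/100650 = -9492912*100650/242453 = -955461592800/242453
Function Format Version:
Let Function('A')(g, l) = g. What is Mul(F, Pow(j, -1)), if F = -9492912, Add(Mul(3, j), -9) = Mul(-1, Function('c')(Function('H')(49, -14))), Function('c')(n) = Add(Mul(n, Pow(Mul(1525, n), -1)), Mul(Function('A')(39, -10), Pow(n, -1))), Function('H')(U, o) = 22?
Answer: Rational(-955461592800, 242453) ≈ -3.9408e+6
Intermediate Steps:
Function('c')(n) = Add(Rational(1, 1525), Mul(39, Pow(n, -1))) (Function('c')(n) = Add(Mul(n, Pow(Mul(1525, n), -1)), Mul(39, Pow(n, -1))) = Add(Mul(n, Mul(Rational(1, 1525), Pow(n, -1))), Mul(39, Pow(n, -1))) = Add(Rational(1, 1525), Mul(39, Pow(n, -1))))
j = Rational(242453, 100650) (j = Add(3, Mul(Rational(1, 3), Mul(-1, Mul(Rational(1, 1525), Pow(22, -1), Add(59475, 22))))) = Add(3, Mul(Rational(1, 3), Mul(-1, Mul(Rational(1, 1525), Rational(1, 22), 59497)))) = Add(3, Mul(Rational(1, 3), Mul(-1, Rational(59497, 33550)))) = Add(3, Mul(Rational(1, 3), Rational(-59497, 33550))) = Add(3, Rational(-59497, 100650)) = Rational(242453, 100650) ≈ 2.4089)
Mul(F, Pow(j, -1)) = Mul(-9492912, Pow(Rational(242453, 100650), -1)) = Mul(-9492912, Rational(100650, 242453)) = Rational(-955461592800, 242453)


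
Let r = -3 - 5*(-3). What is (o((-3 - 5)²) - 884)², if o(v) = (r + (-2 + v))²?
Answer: 21086464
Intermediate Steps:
r = 12 (r = -3 - 1*(-15) = -3 + 15 = 12)
o(v) = (10 + v)² (o(v) = (12 + (-2 + v))² = (10 + v)²)
(o((-3 - 5)²) - 884)² = ((10 + (-3 - 5)²)² - 884)² = ((10 + (-8)²)² - 884)² = ((10 + 64)² - 884)² = (74² - 884)² = (5476 - 884)² = 4592² = 21086464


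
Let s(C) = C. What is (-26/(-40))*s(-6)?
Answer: -39/10 ≈ -3.9000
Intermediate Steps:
(-26/(-40))*s(-6) = (-26/(-40))*(-6) = -1/40*(-26)*(-6) = (13/20)*(-6) = -39/10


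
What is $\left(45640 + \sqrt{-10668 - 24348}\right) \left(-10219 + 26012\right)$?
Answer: $720792520 + 31586 i \sqrt{8754} \approx 7.2079 \cdot 10^{8} + 2.9553 \cdot 10^{6} i$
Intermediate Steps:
$\left(45640 + \sqrt{-10668 - 24348}\right) \left(-10219 + 26012\right) = \left(45640 + \sqrt{-35016}\right) 15793 = \left(45640 + 2 i \sqrt{8754}\right) 15793 = 720792520 + 31586 i \sqrt{8754}$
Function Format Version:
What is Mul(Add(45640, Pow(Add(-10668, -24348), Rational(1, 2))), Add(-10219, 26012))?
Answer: Add(720792520, Mul(31586, I, Pow(8754, Rational(1, 2)))) ≈ Add(7.2079e+8, Mul(2.9553e+6, I))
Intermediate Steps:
Mul(Add(45640, Pow(Add(-10668, -24348), Rational(1, 2))), Add(-10219, 26012)) = Mul(Add(45640, Pow(-35016, Rational(1, 2))), 15793) = Mul(Add(45640, Mul(2, I, Pow(8754, Rational(1, 2)))), 15793) = Add(720792520, Mul(31586, I, Pow(8754, Rational(1, 2))))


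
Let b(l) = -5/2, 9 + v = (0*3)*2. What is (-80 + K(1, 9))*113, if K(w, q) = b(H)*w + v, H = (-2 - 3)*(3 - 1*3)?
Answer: -20679/2 ≈ -10340.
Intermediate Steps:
H = 0 (H = -5*(3 - 3) = -5*0 = 0)
v = -9 (v = -9 + (0*3)*2 = -9 + 0*2 = -9 + 0 = -9)
b(l) = -5/2 (b(l) = -5*½ = -5/2)
K(w, q) = -9 - 5*w/2 (K(w, q) = -5*w/2 - 9 = -9 - 5*w/2)
(-80 + K(1, 9))*113 = (-80 + (-9 - 5/2*1))*113 = (-80 + (-9 - 5/2))*113 = (-80 - 23/2)*113 = -183/2*113 = -20679/2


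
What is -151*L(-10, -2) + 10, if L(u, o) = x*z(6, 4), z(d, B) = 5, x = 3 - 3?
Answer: 10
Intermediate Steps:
x = 0
L(u, o) = 0 (L(u, o) = 0*5 = 0)
-151*L(-10, -2) + 10 = -151*0 + 10 = 0 + 10 = 10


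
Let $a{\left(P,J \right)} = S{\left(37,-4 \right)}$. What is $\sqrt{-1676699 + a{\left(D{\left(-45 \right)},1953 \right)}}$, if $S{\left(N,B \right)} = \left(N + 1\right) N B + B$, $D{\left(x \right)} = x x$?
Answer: $i \sqrt{1682327} \approx 1297.0 i$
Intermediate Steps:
$D{\left(x \right)} = x^{2}$
$S{\left(N,B \right)} = B + B N \left(1 + N\right)$ ($S{\left(N,B \right)} = \left(1 + N\right) N B + B = N \left(1 + N\right) B + B = B N \left(1 + N\right) + B = B + B N \left(1 + N\right)$)
$a{\left(P,J \right)} = -5628$ ($a{\left(P,J \right)} = - 4 \left(1 + 37 + 37^{2}\right) = - 4 \left(1 + 37 + 1369\right) = \left(-4\right) 1407 = -5628$)
$\sqrt{-1676699 + a{\left(D{\left(-45 \right)},1953 \right)}} = \sqrt{-1676699 - 5628} = \sqrt{-1682327} = i \sqrt{1682327}$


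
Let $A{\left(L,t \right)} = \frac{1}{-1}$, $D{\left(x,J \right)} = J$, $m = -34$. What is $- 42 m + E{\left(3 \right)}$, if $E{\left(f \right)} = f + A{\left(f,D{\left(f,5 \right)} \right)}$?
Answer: $1430$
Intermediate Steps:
$A{\left(L,t \right)} = -1$
$E{\left(f \right)} = -1 + f$ ($E{\left(f \right)} = f - 1 = -1 + f$)
$- 42 m + E{\left(3 \right)} = \left(-42\right) \left(-34\right) + \left(-1 + 3\right) = 1428 + 2 = 1430$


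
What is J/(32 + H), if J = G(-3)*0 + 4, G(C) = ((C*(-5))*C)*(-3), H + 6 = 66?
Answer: 1/23 ≈ 0.043478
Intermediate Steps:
H = 60 (H = -6 + 66 = 60)
G(C) = 15*C² (G(C) = ((-5*C)*C)*(-3) = -5*C²*(-3) = 15*C²)
J = 4 (J = (15*(-3)²)*0 + 4 = (15*9)*0 + 4 = 135*0 + 4 = 0 + 4 = 4)
J/(32 + H) = 4/(32 + 60) = 4/92 = (1/92)*4 = 1/23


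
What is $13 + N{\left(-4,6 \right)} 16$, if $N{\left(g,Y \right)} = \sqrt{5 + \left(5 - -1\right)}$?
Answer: $13 + 16 \sqrt{11} \approx 66.066$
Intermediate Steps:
$N{\left(g,Y \right)} = \sqrt{11}$ ($N{\left(g,Y \right)} = \sqrt{5 + \left(5 + 1\right)} = \sqrt{5 + 6} = \sqrt{11}$)
$13 + N{\left(-4,6 \right)} 16 = 13 + \sqrt{11} \cdot 16 = 13 + 16 \sqrt{11}$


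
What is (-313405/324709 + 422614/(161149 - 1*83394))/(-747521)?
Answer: -112857763551/18873222053226695 ≈ -5.9798e-6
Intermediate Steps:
(-313405/324709 + 422614/(161149 - 1*83394))/(-747521) = (-313405*1/324709 + 422614/(161149 - 83394))*(-1/747521) = (-313405/324709 + 422614/77755)*(-1/747521) = (112857763551/25247748295)*(-1/747521) = -112857763551/18873222053226695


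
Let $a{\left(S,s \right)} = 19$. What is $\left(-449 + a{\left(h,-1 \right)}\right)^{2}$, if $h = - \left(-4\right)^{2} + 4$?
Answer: $184900$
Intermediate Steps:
$h = -12$ ($h = \left(-1\right) 16 + 4 = -16 + 4 = -12$)
$\left(-449 + a{\left(h,-1 \right)}\right)^{2} = \left(-449 + 19\right)^{2} = \left(-430\right)^{2} = 184900$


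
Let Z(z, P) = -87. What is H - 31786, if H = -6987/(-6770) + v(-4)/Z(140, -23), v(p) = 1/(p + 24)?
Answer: -37442057219/1177980 ≈ -31785.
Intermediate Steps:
v(p) = 1/(24 + p)
H = 1215061/1177980 (H = -6987/(-6770) + 1/((24 - 4)*(-87)) = -6987*(-1/6770) - 1/87/20 = 6987/6770 + (1/20)*(-1/87) = 6987/6770 - 1/1740 = 1215061/1177980 ≈ 1.0315)
H - 31786 = 1215061/1177980 - 31786 = -37442057219/1177980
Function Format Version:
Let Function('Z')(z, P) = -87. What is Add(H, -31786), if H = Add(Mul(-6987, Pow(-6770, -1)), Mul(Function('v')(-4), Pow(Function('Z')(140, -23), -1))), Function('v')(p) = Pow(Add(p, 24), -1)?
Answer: Rational(-37442057219, 1177980) ≈ -31785.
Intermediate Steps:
Function('v')(p) = Pow(Add(24, p), -1)
H = Rational(1215061, 1177980) (H = Add(Mul(-6987, Pow(-6770, -1)), Mul(Pow(Add(24, -4), -1), Pow(-87, -1))) = Add(Mul(-6987, Rational(-1, 6770)), Mul(Pow(20, -1), Rational(-1, 87))) = Add(Rational(6987, 6770), Mul(Rational(1, 20), Rational(-1, 87))) = Add(Rational(6987, 6770), Rational(-1, 1740)) = Rational(1215061, 1177980) ≈ 1.0315)
Add(H, -31786) = Add(Rational(1215061, 1177980), -31786) = Rational(-37442057219, 1177980)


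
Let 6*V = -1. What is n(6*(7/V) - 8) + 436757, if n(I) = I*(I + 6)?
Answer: 502797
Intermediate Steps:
V = -⅙ (V = (⅙)*(-1) = -⅙ ≈ -0.16667)
n(I) = I*(6 + I)
n(6*(7/V) - 8) + 436757 = (6*(7/(-⅙)) - 8)*(6 + (6*(7/(-⅙)) - 8)) + 436757 = (6*(7*(-6)) - 8)*(6 + (6*(7*(-6)) - 8)) + 436757 = (6*(-42) - 8)*(6 + (6*(-42) - 8)) + 436757 = (-252 - 8)*(6 + (-252 - 8)) + 436757 = -260*(6 - 260) + 436757 = -260*(-254) + 436757 = 66040 + 436757 = 502797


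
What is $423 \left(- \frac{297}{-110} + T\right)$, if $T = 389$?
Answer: $\frac{1656891}{10} \approx 1.6569 \cdot 10^{5}$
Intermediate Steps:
$423 \left(- \frac{297}{-110} + T\right) = 423 \left(- \frac{297}{-110} + 389\right) = 423 \left(\left(-297\right) \left(- \frac{1}{110}\right) + 389\right) = 423 \left(\frac{27}{10} + 389\right) = 423 \cdot \frac{3917}{10} = \frac{1656891}{10}$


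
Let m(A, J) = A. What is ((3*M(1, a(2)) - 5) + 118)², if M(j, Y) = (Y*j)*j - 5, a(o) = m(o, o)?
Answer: 10816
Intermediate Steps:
a(o) = o
M(j, Y) = -5 + Y*j² (M(j, Y) = Y*j² - 5 = -5 + Y*j²)
((3*M(1, a(2)) - 5) + 118)² = ((3*(-5 + 2*1²) - 5) + 118)² = ((3*(-5 + 2*1) - 5) + 118)² = ((3*(-5 + 2) - 5) + 118)² = ((3*(-3) - 5) + 118)² = ((-9 - 5) + 118)² = (-14 + 118)² = 104² = 10816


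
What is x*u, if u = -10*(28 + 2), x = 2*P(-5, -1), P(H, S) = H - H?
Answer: 0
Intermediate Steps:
P(H, S) = 0
x = 0 (x = 2*0 = 0)
u = -300 (u = -10*30 = -300)
x*u = 0*(-300) = 0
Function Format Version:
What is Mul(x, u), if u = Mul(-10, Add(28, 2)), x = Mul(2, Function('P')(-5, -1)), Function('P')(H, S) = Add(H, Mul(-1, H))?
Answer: 0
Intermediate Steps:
Function('P')(H, S) = 0
x = 0 (x = Mul(2, 0) = 0)
u = -300 (u = Mul(-10, 30) = -300)
Mul(x, u) = Mul(0, -300) = 0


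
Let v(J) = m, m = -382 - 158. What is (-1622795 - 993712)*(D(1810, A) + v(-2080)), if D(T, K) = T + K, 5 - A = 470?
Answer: -2106288135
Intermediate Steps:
A = -465 (A = 5 - 1*470 = 5 - 470 = -465)
m = -540
v(J) = -540
D(T, K) = K + T
(-1622795 - 993712)*(D(1810, A) + v(-2080)) = (-1622795 - 993712)*((-465 + 1810) - 540) = -2616507*(1345 - 540) = -2616507*805 = -2106288135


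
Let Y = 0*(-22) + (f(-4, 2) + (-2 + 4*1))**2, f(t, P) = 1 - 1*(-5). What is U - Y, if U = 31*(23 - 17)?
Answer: 122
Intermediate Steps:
f(t, P) = 6 (f(t, P) = 1 + 5 = 6)
U = 186 (U = 31*6 = 186)
Y = 64 (Y = 0*(-22) + (6 + (-2 + 4*1))**2 = 0 + (6 + (-2 + 4))**2 = 0 + (6 + 2)**2 = 0 + 8**2 = 0 + 64 = 64)
U - Y = 186 - 1*64 = 186 - 64 = 122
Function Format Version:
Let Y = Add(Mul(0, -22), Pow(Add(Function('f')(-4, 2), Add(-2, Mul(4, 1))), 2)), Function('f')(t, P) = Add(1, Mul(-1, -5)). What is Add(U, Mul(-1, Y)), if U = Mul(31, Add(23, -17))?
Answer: 122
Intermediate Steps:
Function('f')(t, P) = 6 (Function('f')(t, P) = Add(1, 5) = 6)
U = 186 (U = Mul(31, 6) = 186)
Y = 64 (Y = Add(Mul(0, -22), Pow(Add(6, Add(-2, Mul(4, 1))), 2)) = Add(0, Pow(Add(6, Add(-2, 4)), 2)) = Add(0, Pow(Add(6, 2), 2)) = Add(0, Pow(8, 2)) = Add(0, 64) = 64)
Add(U, Mul(-1, Y)) = Add(186, Mul(-1, 64)) = Add(186, -64) = 122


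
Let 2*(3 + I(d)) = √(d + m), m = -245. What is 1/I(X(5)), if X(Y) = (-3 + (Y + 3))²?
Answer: -3/64 - I*√55/64 ≈ -0.046875 - 0.11588*I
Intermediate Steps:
X(Y) = Y² (X(Y) = (-3 + (3 + Y))² = Y²)
I(d) = -3 + √(-245 + d)/2 (I(d) = -3 + √(d - 245)/2 = -3 + √(-245 + d)/2)
1/I(X(5)) = 1/(-3 + √(-245 + 5²)/2) = 1/(-3 + √(-245 + 25)/2) = 1/(-3 + √(-220)/2) = 1/(-3 + (2*I*√55)/2) = 1/(-3 + I*√55)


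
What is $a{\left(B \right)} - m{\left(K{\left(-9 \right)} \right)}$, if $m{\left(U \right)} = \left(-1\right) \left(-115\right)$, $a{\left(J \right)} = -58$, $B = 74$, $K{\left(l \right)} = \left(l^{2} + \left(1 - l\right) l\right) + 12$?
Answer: $-173$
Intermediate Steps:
$K{\left(l \right)} = 12 + l^{2} + l \left(1 - l\right)$ ($K{\left(l \right)} = \left(l^{2} + l \left(1 - l\right)\right) + 12 = 12 + l^{2} + l \left(1 - l\right)$)
$m{\left(U \right)} = 115$
$a{\left(B \right)} - m{\left(K{\left(-9 \right)} \right)} = -58 - 115 = -173$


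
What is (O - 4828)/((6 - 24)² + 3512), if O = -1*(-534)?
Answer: -2147/1918 ≈ -1.1194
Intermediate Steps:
O = 534
(O - 4828)/((6 - 24)² + 3512) = (534 - 4828)/((6 - 24)² + 3512) = -4294/((-18)² + 3512) = -4294/(324 + 3512) = -4294/3836 = -4294*1/3836 = -2147/1918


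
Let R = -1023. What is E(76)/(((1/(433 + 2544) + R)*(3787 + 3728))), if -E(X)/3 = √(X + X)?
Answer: 2977*√38/3814451175 ≈ 4.8110e-6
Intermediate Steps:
E(X) = -3*√2*√X (E(X) = -3*√(X + X) = -3*√2*√X)
E(76)/(((1/(433 + 2544) + R)*(3787 + 3728))) = (-3*√2*√76)/(((1/(433 + 2544) - 1023)*(3787 + 3728))) = (-3*√2*2*√19)/(((1/2977 - 1023)*7515)) = (-6*√38)/(((1/2977 - 1023)*7515)) = (-6*√38)/((-3045470/2977*7515)) = (-6*√38)/(-22886707050/2977) = -6*√38*(-2977/22886707050) = 2977*√38/3814451175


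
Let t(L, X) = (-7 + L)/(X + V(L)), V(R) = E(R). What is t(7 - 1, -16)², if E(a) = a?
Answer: 1/100 ≈ 0.010000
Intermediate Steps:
V(R) = R
t(L, X) = (-7 + L)/(L + X) (t(L, X) = (-7 + L)/(X + L) = (-7 + L)/(L + X))
t(7 - 1, -16)² = ((-7 + (7 - 1))/((7 - 1) - 16))² = ((-7 + 6)/(6 - 16))² = (-1/(-10))² = (-⅒*(-1))² = (⅒)² = 1/100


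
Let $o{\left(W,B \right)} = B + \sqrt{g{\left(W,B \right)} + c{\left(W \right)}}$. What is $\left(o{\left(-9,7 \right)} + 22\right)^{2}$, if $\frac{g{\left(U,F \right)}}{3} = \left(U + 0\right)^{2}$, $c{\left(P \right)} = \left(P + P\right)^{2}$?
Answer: $1408 + 522 \sqrt{7} \approx 2789.1$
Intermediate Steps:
$c{\left(P \right)} = 4 P^{2}$ ($c{\left(P \right)} = \left(2 P\right)^{2} = 4 P^{2}$)
$g{\left(U,F \right)} = 3 U^{2}$ ($g{\left(U,F \right)} = 3 \left(U + 0\right)^{2} = 3 U^{2}$)
$o{\left(W,B \right)} = B + \sqrt{7} \sqrt{W^{2}}$ ($o{\left(W,B \right)} = B + \sqrt{3 W^{2} + 4 W^{2}} = B + \sqrt{7 W^{2}} = B + \sqrt{7} \sqrt{W^{2}}$)
$\left(o{\left(-9,7 \right)} + 22\right)^{2} = \left(\left(7 + \sqrt{7} \sqrt{\left(-9\right)^{2}}\right) + 22\right)^{2} = \left(\left(7 + \sqrt{7} \sqrt{81}\right) + 22\right)^{2} = \left(\left(7 + \sqrt{7} \cdot 9\right) + 22\right)^{2} = \left(\left(7 + 9 \sqrt{7}\right) + 22\right)^{2} = \left(29 + 9 \sqrt{7}\right)^{2}$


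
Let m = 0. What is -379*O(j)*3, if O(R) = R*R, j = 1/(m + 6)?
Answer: -379/12 ≈ -31.583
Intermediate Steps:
j = ⅙ (j = 1/(0 + 6) = 1/6 = ⅙ ≈ 0.16667)
O(R) = R²
-379*O(j)*3 = -379*(⅙)²*3 = -379*3/36 = -379*1/12 = -379/12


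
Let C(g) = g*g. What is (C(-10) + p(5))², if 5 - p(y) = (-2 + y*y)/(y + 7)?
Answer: 1530169/144 ≈ 10626.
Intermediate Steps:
C(g) = g²
p(y) = 5 - (-2 + y²)/(7 + y) (p(y) = 5 - (-2 + y*y)/(y + 7) = 5 - (-2 + y²)/(7 + y))
(C(-10) + p(5))² = ((-10)² + (37 - 1*5² + 5*5)/(7 + 5))² = (100 + (37 - 1*25 + 25)/12)² = (100 + (37 - 25 + 25)/12)² = (100 + (1/12)*37)² = (100 + 37/12)² = (1237/12)² = 1530169/144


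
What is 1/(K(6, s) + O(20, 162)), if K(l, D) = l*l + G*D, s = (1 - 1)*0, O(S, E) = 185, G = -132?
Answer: 1/221 ≈ 0.0045249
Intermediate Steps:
s = 0 (s = 0*0 = 0)
K(l, D) = l² - 132*D (K(l, D) = l*l - 132*D = l² - 132*D)
1/(K(6, s) + O(20, 162)) = 1/((6² - 132*0) + 185) = 1/((36 + 0) + 185) = 1/(36 + 185) = 1/221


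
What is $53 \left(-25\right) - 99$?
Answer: $-1424$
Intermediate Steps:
$53 \left(-25\right) - 99 = -1325 - 99 = -1424$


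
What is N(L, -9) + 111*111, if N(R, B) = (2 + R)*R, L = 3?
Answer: 12336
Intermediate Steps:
N(R, B) = R*(2 + R)
N(L, -9) + 111*111 = 3*(2 + 3) + 111*111 = 3*5 + 12321 = 15 + 12321 = 12336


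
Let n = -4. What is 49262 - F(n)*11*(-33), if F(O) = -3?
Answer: 48173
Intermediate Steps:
49262 - F(n)*11*(-33) = 49262 - (-3*11)*(-33) = 49262 - (-33)*(-33) = 49262 - 1*1089 = 49262 - 1089 = 48173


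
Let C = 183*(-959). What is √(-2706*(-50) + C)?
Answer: I*√40197 ≈ 200.49*I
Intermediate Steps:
C = -175497
√(-2706*(-50) + C) = √(-2706*(-50) - 175497) = √(-123*(-1100) - 175497) = √(135300 - 175497) = √(-40197) = I*√40197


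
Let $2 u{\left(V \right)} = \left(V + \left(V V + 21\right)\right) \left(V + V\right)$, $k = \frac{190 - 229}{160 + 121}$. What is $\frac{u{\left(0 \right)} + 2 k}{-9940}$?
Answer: $\frac{39}{1396570} \approx 2.7926 \cdot 10^{-5}$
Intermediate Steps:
$k = - \frac{39}{281} \approx -0.13879$
$u{\left(V \right)} = V \left(21 + V + V^{2}\right)$ ($u{\left(V \right)} = \frac{\left(V + \left(V V + 21\right)\right) \left(V + V\right)}{2} = \frac{\left(V + \left(V^{2} + 21\right)\right) 2 V}{2} = \frac{\left(V + \left(21 + V^{2}\right)\right) 2 V}{2} = \frac{\left(21 + V + V^{2}\right) 2 V}{2} = \frac{2 V \left(21 + V + V^{2}\right)}{2} = V \left(21 + V + V^{2}\right)$)
$\frac{u{\left(0 \right)} + 2 k}{-9940} = \frac{0 \left(21 + 0 + 0^{2}\right) + 2 \left(- \frac{39}{281}\right)}{-9940} = \left(0 \left(21 + 0 + 0\right) - \frac{78}{281}\right) \left(- \frac{1}{9940}\right) = \left(0 \cdot 21 - \frac{78}{281}\right) \left(- \frac{1}{9940}\right) = \left(0 - \frac{78}{281}\right) \left(- \frac{1}{9940}\right) = \left(- \frac{78}{281}\right) \left(- \frac{1}{9940}\right) = \frac{39}{1396570}$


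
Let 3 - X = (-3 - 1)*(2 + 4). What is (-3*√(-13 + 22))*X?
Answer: -243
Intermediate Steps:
X = 27 (X = 3 - (-3 - 1)*(2 + 4) = 3 - (-4)*6 = 3 - 1*(-24) = 3 + 24 = 27)
(-3*√(-13 + 22))*X = -3*√(-13 + 22)*27 = -3*√9*27 = -3*3*27 = -9*27 = -243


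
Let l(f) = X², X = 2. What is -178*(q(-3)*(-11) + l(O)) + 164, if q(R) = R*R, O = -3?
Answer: 17074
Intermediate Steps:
q(R) = R²
l(f) = 4 (l(f) = 2² = 4)
-178*(q(-3)*(-11) + l(O)) + 164 = -178*((-3)²*(-11) + 4) + 164 = -178*(9*(-11) + 4) + 164 = -178*(-99 + 4) + 164 = -178*(-95) + 164 = 16910 + 164 = 17074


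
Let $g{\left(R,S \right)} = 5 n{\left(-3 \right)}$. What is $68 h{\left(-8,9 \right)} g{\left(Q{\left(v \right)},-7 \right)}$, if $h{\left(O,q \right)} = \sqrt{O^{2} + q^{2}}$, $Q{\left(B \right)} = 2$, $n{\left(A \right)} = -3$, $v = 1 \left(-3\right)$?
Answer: $- 1020 \sqrt{145} \approx -12282.0$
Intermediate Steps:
$v = -3$
$g{\left(R,S \right)} = -15$ ($g{\left(R,S \right)} = 5 \left(-3\right) = -15$)
$68 h{\left(-8,9 \right)} g{\left(Q{\left(v \right)},-7 \right)} = 68 \sqrt{\left(-8\right)^{2} + 9^{2}} \left(-15\right) = 68 \sqrt{64 + 81} \left(-15\right) = 68 \sqrt{145} \left(-15\right) = - 1020 \sqrt{145}$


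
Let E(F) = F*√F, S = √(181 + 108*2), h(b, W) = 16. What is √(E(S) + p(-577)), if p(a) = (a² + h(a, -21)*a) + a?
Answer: √(323120 + 397^(¾)) ≈ 568.51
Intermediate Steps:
S = √397 (S = √(181 + 216) = √397 ≈ 19.925)
E(F) = F^(3/2)
p(a) = a² + 17*a (p(a) = (a² + 16*a) + a = a² + 17*a)
√(E(S) + p(-577)) = √((√397)^(3/2) - 577*(17 - 577)) = √(397^(¾) - 577*(-560)) = √(397^(¾) + 323120) = √(323120 + 397^(¾))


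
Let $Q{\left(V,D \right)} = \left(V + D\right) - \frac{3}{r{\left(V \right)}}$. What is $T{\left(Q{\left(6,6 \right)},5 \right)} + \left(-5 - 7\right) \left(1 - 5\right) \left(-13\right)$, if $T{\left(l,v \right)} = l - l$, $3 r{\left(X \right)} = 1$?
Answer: $-624$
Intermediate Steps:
$r{\left(X \right)} = \frac{1}{3}$ ($r{\left(X \right)} = \frac{1}{3} \cdot 1 = \frac{1}{3}$)
$Q{\left(V,D \right)} = -9 + D + V$ ($Q{\left(V,D \right)} = \left(V + D\right) - 3 \frac{1}{\frac{1}{3}} = \left(D + V\right) - 9 = -9 + D + V$)
$T{\left(l,v \right)} = 0$
$T{\left(Q{\left(6,6 \right)},5 \right)} + \left(-5 - 7\right) \left(1 - 5\right) \left(-13\right) = 0 + \left(-5 - 7\right) \left(1 - 5\right) \left(-13\right) = 0 + \left(-12\right) \left(-4\right) \left(-13\right) = 0 + 48 \left(-13\right) = 0 - 624 = -624$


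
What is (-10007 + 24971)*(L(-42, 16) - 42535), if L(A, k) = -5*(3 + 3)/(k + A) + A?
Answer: -8282364504/13 ≈ -6.3711e+8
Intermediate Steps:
L(A, k) = A - 30/(A + k) (L(A, k) = -30/(A + k) + A = A - 30/(A + k))
(-10007 + 24971)*(L(-42, 16) - 42535) = (-10007 + 24971)*((-30 + (-42)² - 42*16)/(-42 + 16) - 42535) = 14964*((-30 + 1764 - 672)/(-26) - 42535) = 14964*(-1/26*1062 - 42535) = 14964*(-531/13 - 42535) = 14964*(-553486/13) = -8282364504/13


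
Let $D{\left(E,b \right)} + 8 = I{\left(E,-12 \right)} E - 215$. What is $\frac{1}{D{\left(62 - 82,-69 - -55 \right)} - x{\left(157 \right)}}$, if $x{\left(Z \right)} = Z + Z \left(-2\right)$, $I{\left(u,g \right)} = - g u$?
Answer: $\frac{1}{4734} \approx 0.00021124$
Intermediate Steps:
$I{\left(u,g \right)} = - g u$
$x{\left(Z \right)} = - Z$ ($x{\left(Z \right)} = Z - 2 Z = - Z$)
$D{\left(E,b \right)} = -223 + 12 E^{2}$ ($D{\left(E,b \right)} = -8 + \left(\left(-1\right) \left(-12\right) E E - 215\right) = -8 + \left(12 E E - 215\right) = -8 + \left(12 E^{2} - 215\right) = -8 + \left(-215 + 12 E^{2}\right) = -223 + 12 E^{2}$)
$\frac{1}{D{\left(62 - 82,-69 - -55 \right)} - x{\left(157 \right)}} = \frac{1}{\left(-223 + 12 \left(62 - 82\right)^{2}\right) - \left(-1\right) 157} = \frac{1}{\left(-223 + 12 \left(-20\right)^{2}\right) - -157} = \frac{1}{\left(-223 + 12 \cdot 400\right) + 157} = \frac{1}{\left(-223 + 4800\right) + 157} = \frac{1}{4577 + 157} = \frac{1}{4734}$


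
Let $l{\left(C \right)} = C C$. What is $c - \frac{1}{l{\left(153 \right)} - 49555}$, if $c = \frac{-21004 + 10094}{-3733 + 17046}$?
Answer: $- \frac{285239547}{348081698} \approx -0.81946$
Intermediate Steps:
$c = - \frac{10910}{13313} \approx -0.8195$
$l{\left(C \right)} = C^{2}$
$c - \frac{1}{l{\left(153 \right)} - 49555} = - \frac{10910}{13313} - \frac{1}{153^{2} - 49555} = - \frac{10910}{13313} - \frac{1}{23409 - 49555} = - \frac{10910}{13313} - \frac{1}{-26146} = - \frac{10910}{13313} - - \frac{1}{26146} = - \frac{10910}{13313} + \frac{1}{26146} = - \frac{285239547}{348081698}$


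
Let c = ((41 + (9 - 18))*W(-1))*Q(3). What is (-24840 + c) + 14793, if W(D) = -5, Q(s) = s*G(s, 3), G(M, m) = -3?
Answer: -8607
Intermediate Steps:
Q(s) = -3*s (Q(s) = s*(-3) = -3*s)
c = 1440 (c = ((41 + (9 - 18))*(-5))*(-3*3) = ((41 - 9)*(-5))*(-9) = (32*(-5))*(-9) = -160*(-9) = 1440)
(-24840 + c) + 14793 = (-24840 + 1440) + 14793 = -23400 + 14793 = -8607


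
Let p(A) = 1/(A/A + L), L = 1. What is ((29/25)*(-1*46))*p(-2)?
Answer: -667/25 ≈ -26.680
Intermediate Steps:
p(A) = 1/2 (p(A) = 1/(A/A + 1) = 1/(1 + 1) = 1/2)
((29/25)*(-1*46))*p(-2) = ((29/25)*(-1*46))*(1/2) = ((29*(1/25))*(-46))*(1/2) = ((29/25)*(-46))*(1/2) = -1334/25*1/2 = -667/25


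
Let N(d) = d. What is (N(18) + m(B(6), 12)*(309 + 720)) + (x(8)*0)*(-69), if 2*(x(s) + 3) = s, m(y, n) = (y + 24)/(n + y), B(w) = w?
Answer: 1733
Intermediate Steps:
m(y, n) = (24 + y)/(n + y)
x(s) = -3 + s/2
(N(18) + m(B(6), 12)*(309 + 720)) + (x(8)*0)*(-69) = (18 + ((24 + 6)/(12 + 6))*(309 + 720)) + ((-3 + (½)*8)*0)*(-69) = (18 + (30/18)*1029) + ((-3 + 4)*0)*(-69) = (18 + ((1/18)*30)*1029) + (1*0)*(-69) = (18 + (5/3)*1029) + 0*(-69) = (18 + 1715) + 0 = 1733 + 0 = 1733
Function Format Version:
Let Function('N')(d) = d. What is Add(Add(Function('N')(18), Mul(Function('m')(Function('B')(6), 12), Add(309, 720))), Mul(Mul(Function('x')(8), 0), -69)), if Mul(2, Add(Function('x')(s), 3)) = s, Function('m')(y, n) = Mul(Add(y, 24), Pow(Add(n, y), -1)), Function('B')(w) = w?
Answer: 1733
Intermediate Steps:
Function('m')(y, n) = Mul(Pow(Add(n, y), -1), Add(24, y)) (Function('m')(y, n) = Mul(Add(24, y), Pow(Add(n, y), -1)) = Mul(Pow(Add(n, y), -1), Add(24, y)))
Function('x')(s) = Add(-3, Mul(Rational(1, 2), s))
Add(Add(Function('N')(18), Mul(Function('m')(Function('B')(6), 12), Add(309, 720))), Mul(Mul(Function('x')(8), 0), -69)) = Add(Add(18, Mul(Mul(Pow(Add(12, 6), -1), Add(24, 6)), Add(309, 720))), Mul(Mul(Add(-3, Mul(Rational(1, 2), 8)), 0), -69)) = Add(Add(18, Mul(Mul(Pow(18, -1), 30), 1029)), Mul(Mul(Add(-3, 4), 0), -69)) = Add(Add(18, Mul(Mul(Rational(1, 18), 30), 1029)), Mul(Mul(1, 0), -69)) = Add(Add(18, Mul(Rational(5, 3), 1029)), Mul(0, -69)) = Add(Add(18, 1715), 0) = Add(1733, 0) = 1733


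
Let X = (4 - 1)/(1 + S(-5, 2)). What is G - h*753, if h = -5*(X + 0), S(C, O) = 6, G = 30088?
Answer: 221911/7 ≈ 31702.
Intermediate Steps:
X = 3/7 (X = (4 - 1)/(1 + 6) = 3/7 ≈ 0.42857)
h = -15/7 (h = -5*(3/7 + 0) = -5*3/7 = -15/7 ≈ -2.1429)
G - h*753 = 30088 - (-15)*753/7 = 30088 - 1*(-11295/7) = 30088 + 11295/7 = 221911/7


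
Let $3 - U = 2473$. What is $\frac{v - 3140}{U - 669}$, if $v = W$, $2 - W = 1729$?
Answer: $\frac{4867}{3139} \approx 1.5505$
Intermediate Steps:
$W = -1727$ ($W = 2 - 1729 = -1727$)
$U = -2470$ ($U = 3 - 2473 = -2470$)
$v = -1727$
$\frac{v - 3140}{U - 669} = \frac{-1727 - 3140}{-2470 - 669} = - \frac{4867}{-3139} = \left(-4867\right) \left(- \frac{1}{3139}\right) = \frac{4867}{3139}$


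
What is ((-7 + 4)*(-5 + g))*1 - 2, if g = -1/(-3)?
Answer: 12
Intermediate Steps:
g = ⅓ (g = -1*(-⅓) = ⅓ ≈ 0.33333)
((-7 + 4)*(-5 + g))*1 - 2 = ((-7 + 4)*(-5 + ⅓))*1 - 2 = -3*(-14/3)*1 - 2 = 14*1 - 2 = 14 - 2 = 12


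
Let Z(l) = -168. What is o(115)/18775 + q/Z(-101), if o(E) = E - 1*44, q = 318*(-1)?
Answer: 997063/525700 ≈ 1.8966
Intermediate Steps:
q = -318
o(E) = -44 + E (o(E) = E - 44 = -44 + E)
o(115)/18775 + q/Z(-101) = (-44 + 115)/18775 - 318/(-168) = 71*(1/18775) - 318*(-1/168) = 71/18775 + 53/28 = 997063/525700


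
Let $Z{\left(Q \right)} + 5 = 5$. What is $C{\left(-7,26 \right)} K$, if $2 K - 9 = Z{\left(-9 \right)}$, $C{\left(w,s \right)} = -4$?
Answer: $-18$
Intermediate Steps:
$Z{\left(Q \right)} = 0$ ($Z{\left(Q \right)} = -5 + 5 = 0$)
$K = \frac{9}{2}$ ($K = \frac{9}{2} + \frac{1}{2} \cdot 0 = \frac{9}{2} + 0 = \frac{9}{2} \approx 4.5$)
$C{\left(-7,26 \right)} K = \left(-4\right) \frac{9}{2} = -18$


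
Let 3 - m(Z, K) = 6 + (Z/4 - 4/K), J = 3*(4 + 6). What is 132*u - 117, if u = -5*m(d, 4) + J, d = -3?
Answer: 4668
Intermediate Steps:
J = 30 (J = 3*10 = 30)
m(Z, K) = -3 + 4/K - Z/4 (m(Z, K) = 3 - (6 + (Z/4 - 4/K)) = 3 - (6 + (-4/K + Z/4)) = 3 - (6 - 4/K + Z/4) = 3 + (-6 + 4/K - Z/4) = -3 + 4/K - Z/4)
u = 145/4 (u = -5*(-3 + 4/4 - 1/4*(-3)) + 30 = -5*(-3 + 4*(1/4) + 3/4) + 30 = -5*(-3 + 1 + 3/4) + 30 = -5*(-5/4) + 30 = 25/4 + 30 = 145/4 ≈ 36.250)
132*u - 117 = 132*(145/4) - 117 = 4785 - 117 = 4668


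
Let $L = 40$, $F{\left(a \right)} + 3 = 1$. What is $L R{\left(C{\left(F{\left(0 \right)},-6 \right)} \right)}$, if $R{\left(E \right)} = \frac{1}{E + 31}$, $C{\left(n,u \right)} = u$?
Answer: $\frac{8}{5} \approx 1.6$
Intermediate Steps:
$F{\left(a \right)} = -2$ ($F{\left(a \right)} = -3 + 1 = -2$)
$R{\left(E \right)} = \frac{1}{31 + E}$
$L R{\left(C{\left(F{\left(0 \right)},-6 \right)} \right)} = \frac{40}{31 - 6} = \frac{40}{25} = 40 \cdot \frac{1}{25} = \frac{8}{5}$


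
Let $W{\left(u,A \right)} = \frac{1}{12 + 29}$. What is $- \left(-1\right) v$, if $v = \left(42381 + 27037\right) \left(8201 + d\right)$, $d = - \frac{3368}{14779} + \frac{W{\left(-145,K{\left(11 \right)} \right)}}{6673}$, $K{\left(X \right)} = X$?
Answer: $\frac{2301849215646697036}{4043430947} \approx 5.6928 \cdot 10^{8}$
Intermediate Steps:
$W{\left(u,A \right)} = \frac{1}{41}$
$d = - \frac{921446445}{4043430947}$ ($d = - \frac{3368}{14779} + \frac{1}{41 \cdot 6673} = \left(-3368\right) \frac{1}{14779} + \frac{1}{41} \cdot \frac{1}{6673} = - \frac{3368}{14779} + \frac{1}{273593} = - \frac{921446445}{4043430947} \approx -0.22789$)
$v = \frac{2301849215646697036}{4043430947}$ ($v = \left(42381 + 27037\right) \left(8201 - \frac{921446445}{4043430947}\right) = 69418 \cdot \frac{33159255749902}{4043430947} = \frac{2301849215646697036}{4043430947} \approx 5.6928 \cdot 10^{8}$)
$- \left(-1\right) v = - \frac{\left(-1\right) 2301849215646697036}{4043430947} = \left(-1\right) \left(- \frac{2301849215646697036}{4043430947}\right) = \frac{2301849215646697036}{4043430947}$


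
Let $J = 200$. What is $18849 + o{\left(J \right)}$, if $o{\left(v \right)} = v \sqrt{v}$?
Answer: $18849 + 2000 \sqrt{2} \approx 21677.0$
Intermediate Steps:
$o{\left(v \right)} = v^{\frac{3}{2}}$
$18849 + o{\left(J \right)} = 18849 + 200^{\frac{3}{2}} = 18849 + 2000 \sqrt{2}$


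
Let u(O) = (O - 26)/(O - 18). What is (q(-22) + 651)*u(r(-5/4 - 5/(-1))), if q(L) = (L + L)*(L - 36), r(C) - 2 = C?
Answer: 259443/49 ≈ 5294.8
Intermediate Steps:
r(C) = 2 + C
u(O) = (-26 + O)/(-18 + O)
q(L) = 2*L*(-36 + L) (q(L) = (2*L)*(-36 + L) = 2*L*(-36 + L))
(q(-22) + 651)*u(r(-5/4 - 5/(-1))) = (2*(-22)*(-36 - 22) + 651)*((-26 + (2 + (-5/4 - 5/(-1))))/(-18 + (2 + (-5/4 - 5/(-1))))) = (2*(-22)*(-58) + 651)*((-26 + (2 + (-5*¼ - 5*(-1))))/(-18 + (2 + (-5*¼ - 5*(-1))))) = (2552 + 651)*((-26 + (2 + (-5/4 + 5)))/(-18 + (2 + (-5/4 + 5)))) = 3203*((-26 + (2 + 15/4))/(-18 + (2 + 15/4))) = 3203*((-26 + 23/4)/(-18 + 23/4)) = 3203*(-81/4/(-49/4)) = 3203*(-4/49*(-81/4)) = 3203*(81/49) = 259443/49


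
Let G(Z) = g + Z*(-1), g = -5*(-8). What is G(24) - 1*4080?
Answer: -4064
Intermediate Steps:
g = 40
G(Z) = 40 - Z (G(Z) = 40 + Z*(-1) = 40 - Z)
G(24) - 1*4080 = (40 - 1*24) - 1*4080 = (40 - 24) - 4080 = 16 - 4080 = -4064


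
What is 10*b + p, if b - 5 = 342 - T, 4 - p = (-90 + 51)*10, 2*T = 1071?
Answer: -1491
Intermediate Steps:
T = 1071/2 (T = (1/2)*1071 = 1071/2 ≈ 535.50)
p = 394 (p = 4 - (-90 + 51)*10 = 4 - (-39)*10 = 4 - 1*(-390) = 4 + 390 = 394)
b = -377/2 (b = 5 + (342 - 1*1071/2) = 5 + (342 - 1071/2) = 5 - 387/2 = -377/2 ≈ -188.50)
10*b + p = 10*(-377/2) + 394 = -1885 + 394 = -1491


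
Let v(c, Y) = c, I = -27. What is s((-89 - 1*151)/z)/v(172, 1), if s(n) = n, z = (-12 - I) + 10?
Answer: -12/215 ≈ -0.055814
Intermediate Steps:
z = 25 (z = (-12 - 1*(-27)) + 10 = (-12 + 27) + 10 = 15 + 10 = 25)
s((-89 - 1*151)/z)/v(172, 1) = ((-89 - 1*151)/25)/172 = ((-89 - 151)*(1/25))*(1/172) = -240*1/25*(1/172) = -48/5*1/172 = -12/215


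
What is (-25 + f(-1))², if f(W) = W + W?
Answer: 729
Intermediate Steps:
f(W) = 2*W
(-25 + f(-1))² = (-25 + 2*(-1))² = (-25 - 2)² = (-27)² = 729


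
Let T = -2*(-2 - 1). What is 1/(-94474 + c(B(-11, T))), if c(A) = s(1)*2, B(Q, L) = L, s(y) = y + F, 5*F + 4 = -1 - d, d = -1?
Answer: -5/472368 ≈ -1.0585e-5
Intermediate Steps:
T = 6 (T = -2*(-3) = 6)
F = -⅘ (F = -⅘ + (-1 - 1*(-1))/5 = -⅘ + (-1 + 1)/5 = -⅘ + (⅕)*0 = -⅘ + 0 = -⅘ ≈ -0.80000)
s(y) = -⅘ + y (s(y) = y - ⅘ = -⅘ + y)
c(A) = ⅖ (c(A) = (-⅘ + 1)*2 = (⅕)*2 = ⅖)
1/(-94474 + c(B(-11, T))) = 1/(-94474 + ⅖) = 1/(-472368/5) = -5/472368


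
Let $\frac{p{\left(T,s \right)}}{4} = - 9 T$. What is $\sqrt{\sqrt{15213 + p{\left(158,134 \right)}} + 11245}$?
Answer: $\sqrt{11245 + 5 \sqrt{381}} \approx 106.5$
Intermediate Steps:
$p{\left(T,s \right)} = - 36 T$ ($p{\left(T,s \right)} = 4 \left(- 9 T\right) = - 36 T$)
$\sqrt{\sqrt{15213 + p{\left(158,134 \right)}} + 11245} = \sqrt{\sqrt{15213 - 5688} + 11245} = \sqrt{\sqrt{9525} + 11245} = \sqrt{5 \sqrt{381} + 11245} = \sqrt{11245 + 5 \sqrt{381}}$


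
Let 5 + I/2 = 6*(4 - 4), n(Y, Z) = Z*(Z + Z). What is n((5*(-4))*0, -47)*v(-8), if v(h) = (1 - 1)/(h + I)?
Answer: 0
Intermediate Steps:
n(Y, Z) = 2*Z**2 (n(Y, Z) = Z*(2*Z) = 2*Z**2)
I = -10 (I = -10 + 2*(6*(4 - 4)) = -10 + 2*(6*0) = -10 + 2*0 = -10 + 0 = -10)
v(h) = 0 (v(h) = (1 - 1)/(h - 10) = 0/(-10 + h) = 0)
n((5*(-4))*0, -47)*v(-8) = (2*(-47)**2)*0 = (2*2209)*0 = 4418*0 = 0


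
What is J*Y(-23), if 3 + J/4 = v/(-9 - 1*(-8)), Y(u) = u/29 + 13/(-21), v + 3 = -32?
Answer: -110080/609 ≈ -180.76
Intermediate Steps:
v = -35 (v = -3 - 32 = -35)
Y(u) = -13/21 + u/29 (Y(u) = u*(1/29) + 13*(-1/21) = u/29 - 13/21 = -13/21 + u/29)
J = 128 (J = -12 + 4*(-35/(-9 - 1*(-8))) = -12 + 4*(-35/(-9 + 8)) = -12 + 4*(-35/(-1)) = -12 + 4*(-1*(-35)) = -12 + 4*35 = -12 + 140 = 128)
J*Y(-23) = 128*(-13/21 + (1/29)*(-23)) = 128*(-13/21 - 23/29) = 128*(-860/609) = -110080/609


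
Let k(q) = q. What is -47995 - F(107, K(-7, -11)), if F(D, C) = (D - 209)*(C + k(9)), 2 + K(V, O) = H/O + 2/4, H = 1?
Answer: -519632/11 ≈ -47239.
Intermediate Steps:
K(V, O) = -3/2 + 1/O (K(V, O) = -2 + (1/O + 2/4) = -2 + (1/O + 2*(¼)) = -2 + (1/O + ½) = -2 + (½ + 1/O) = -3/2 + 1/O)
F(D, C) = (-209 + D)*(9 + C) (F(D, C) = (D - 209)*(C + 9) = (-209 + D)*(9 + C))
-47995 - F(107, K(-7, -11)) = -47995 - (-1881 - 209*(-3/2 + 1/(-11)) + 9*107 + (-3/2 + 1/(-11))*107) = -47995 - (-1881 - 209*(-3/2 - 1/11) + 963 + (-3/2 - 1/11)*107) = -47995 - (-1881 - 209*(-35/22) + 963 - 35/22*107) = -47995 - (-1881 + 665/2 + 963 - 3745/22) = -47995 - 1*(-8313/11) = -47995 + 8313/11 = -519632/11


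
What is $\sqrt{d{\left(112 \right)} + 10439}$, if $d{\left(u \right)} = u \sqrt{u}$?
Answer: $\sqrt{10439 + 448 \sqrt{7}} \approx 107.82$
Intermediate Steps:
$d{\left(u \right)} = u^{\frac{3}{2}}$
$\sqrt{d{\left(112 \right)} + 10439} = \sqrt{112^{\frac{3}{2}} + 10439} = \sqrt{448 \sqrt{7} + 10439} = \sqrt{10439 + 448 \sqrt{7}}$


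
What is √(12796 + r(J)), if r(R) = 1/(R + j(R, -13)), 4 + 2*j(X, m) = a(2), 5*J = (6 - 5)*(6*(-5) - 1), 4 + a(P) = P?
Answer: √27076106/46 ≈ 113.12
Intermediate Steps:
a(P) = -4 + P
J = -31/5 (J = ((6 - 5)*(6*(-5) - 1))/5 = (1*(-30 - 1))/5 = (1*(-31))/5 = (⅕)*(-31) = -31/5 ≈ -6.2000)
j(X, m) = -3 (j(X, m) = -2 + (-4 + 2)/2 = -2 + (½)*(-2) = -2 - 1 = -3)
r(R) = 1/(-3 + R) (r(R) = 1/(R - 3) = 1/(-3 + R))
√(12796 + r(J)) = √(12796 + 1/(-3 - 31/5)) = √(12796 + 1/(-46/5)) = √(12796 - 5/46) = √(588611/46) = √27076106/46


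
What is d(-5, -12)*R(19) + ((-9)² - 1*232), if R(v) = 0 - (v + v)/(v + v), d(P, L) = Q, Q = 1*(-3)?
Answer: -148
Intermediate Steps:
Q = -3
d(P, L) = -3
R(v) = -1 (R(v) = 0 - 2*v/(2*v) = 0 - 2*v*1/(2*v) = 0 - 1*1 = 0 - 1 = -1)
d(-5, -12)*R(19) + ((-9)² - 1*232) = -3*(-1) + ((-9)² - 1*232) = 3 + (81 - 232) = 3 - 151 = -148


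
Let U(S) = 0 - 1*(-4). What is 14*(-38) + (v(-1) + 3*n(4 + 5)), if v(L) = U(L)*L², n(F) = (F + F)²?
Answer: 444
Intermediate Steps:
U(S) = 4 (U(S) = 0 + 4 = 4)
n(F) = 4*F² (n(F) = (2*F)² = 4*F²)
v(L) = 4*L²
14*(-38) + (v(-1) + 3*n(4 + 5)) = 14*(-38) + (4*(-1)² + 3*(4*(4 + 5)²)) = -532 + (4*1 + 3*(4*9²)) = -532 + (4 + 3*(4*81)) = -532 + (4 + 3*324) = -532 + (4 + 972) = -532 + 976 = 444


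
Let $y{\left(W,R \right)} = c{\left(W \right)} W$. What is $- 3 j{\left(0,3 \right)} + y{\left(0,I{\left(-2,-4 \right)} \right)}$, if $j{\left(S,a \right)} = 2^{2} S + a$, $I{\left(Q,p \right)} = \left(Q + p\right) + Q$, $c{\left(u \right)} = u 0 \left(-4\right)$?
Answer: $-9$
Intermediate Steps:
$c{\left(u \right)} = 0$ ($c{\left(u \right)} = 0 \left(-4\right) = 0$)
$I{\left(Q,p \right)} = p + 2 Q$
$j{\left(S,a \right)} = a + 4 S$ ($j{\left(S,a \right)} = 4 S + a = a + 4 S$)
$y{\left(W,R \right)} = 0$ ($y{\left(W,R \right)} = 0 W = 0$)
$- 3 j{\left(0,3 \right)} + y{\left(0,I{\left(-2,-4 \right)} \right)} = - 3 \left(3 + 4 \cdot 0\right) + 0 = - 3 \left(3 + 0\right) + 0 = \left(-3\right) 3 + 0 = -9 + 0 = -9$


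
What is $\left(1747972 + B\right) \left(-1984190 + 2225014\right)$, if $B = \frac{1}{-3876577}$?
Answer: $\frac{1631859078437038632}{3876577} \approx 4.2095 \cdot 10^{11}$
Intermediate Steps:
$B = - \frac{1}{3876577} \approx -2.5796 \cdot 10^{-7}$
$\left(1747972 + B\right) \left(-1984190 + 2225014\right) = \left(1747972 - \frac{1}{3876577}\right) \left(-1984190 + 2225014\right) = \frac{6776148051843}{3876577} \cdot 240824 = \frac{1631859078437038632}{3876577}$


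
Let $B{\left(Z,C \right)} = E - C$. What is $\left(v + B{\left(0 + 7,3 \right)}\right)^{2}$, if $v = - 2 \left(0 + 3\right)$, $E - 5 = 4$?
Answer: $0$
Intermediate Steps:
$E = 9$ ($E = 5 + 4 = 9$)
$B{\left(Z,C \right)} = 9 - C$
$v = -6$ ($v = \left(-2\right) 3 = -6$)
$\left(v + B{\left(0 + 7,3 \right)}\right)^{2} = \left(-6 + \left(9 - 3\right)\right)^{2} = \left(-6 + 6\right)^{2} = 0^{2} = 0$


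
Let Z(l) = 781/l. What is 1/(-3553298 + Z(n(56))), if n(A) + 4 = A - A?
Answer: -4/14213973 ≈ -2.8141e-7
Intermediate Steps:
n(A) = -4 (n(A) = -4 + (A - A) = -4 + 0 = -4)
1/(-3553298 + Z(n(56))) = 1/(-3553298 + 781/(-4)) = 1/(-3553298 + 781*(-1/4)) = 1/(-3553298 - 781/4) = 1/(-14213973/4) = -4/14213973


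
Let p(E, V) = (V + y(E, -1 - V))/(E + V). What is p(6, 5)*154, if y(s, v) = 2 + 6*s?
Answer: 602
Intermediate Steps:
p(E, V) = (2 + V + 6*E)/(E + V) (p(E, V) = (V + (2 + 6*E))/(E + V) = (2 + V + 6*E)/(E + V))
p(6, 5)*154 = ((2 + 5 + 6*6)/(6 + 5))*154 = ((2 + 5 + 36)/11)*154 = ((1/11)*43)*154 = (43/11)*154 = 602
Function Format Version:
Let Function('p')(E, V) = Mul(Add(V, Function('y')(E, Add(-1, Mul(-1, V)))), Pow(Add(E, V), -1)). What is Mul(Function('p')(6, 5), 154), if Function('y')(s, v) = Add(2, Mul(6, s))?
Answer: 602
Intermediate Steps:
Function('p')(E, V) = Mul(Pow(Add(E, V), -1), Add(2, V, Mul(6, E))) (Function('p')(E, V) = Mul(Add(V, Add(2, Mul(6, E))), Pow(Add(E, V), -1)) = Mul(Add(2, V, Mul(6, E)), Pow(Add(E, V), -1)) = Mul(Pow(Add(E, V), -1), Add(2, V, Mul(6, E))))
Mul(Function('p')(6, 5), 154) = Mul(Mul(Pow(Add(6, 5), -1), Add(2, 5, Mul(6, 6))), 154) = Mul(Mul(Pow(11, -1), Add(2, 5, 36)), 154) = Mul(Mul(Rational(1, 11), 43), 154) = Mul(Rational(43, 11), 154) = 602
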